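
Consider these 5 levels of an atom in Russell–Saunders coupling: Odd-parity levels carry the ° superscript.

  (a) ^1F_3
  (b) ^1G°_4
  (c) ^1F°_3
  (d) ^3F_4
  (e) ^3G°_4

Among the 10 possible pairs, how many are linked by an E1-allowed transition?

3

(a)–(b): allowed.
(a)–(c): allowed.
(a)–(d): forbidden (parity, ΔS).
(a)–(e): forbidden (ΔS).
(b)–(c): forbidden (parity).
(b)–(d): forbidden (ΔS).
(b)–(e): forbidden (parity, ΔS).
(c)–(d): forbidden (ΔS).
(c)–(e): forbidden (parity, ΔS).
(d)–(e): allowed.
Allowed pairs: 3 of 10.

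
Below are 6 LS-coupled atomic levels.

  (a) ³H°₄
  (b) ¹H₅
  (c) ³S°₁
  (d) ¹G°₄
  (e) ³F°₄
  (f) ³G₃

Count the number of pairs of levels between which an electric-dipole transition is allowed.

3

(a)–(b): forbidden (ΔS).
(a)–(c): forbidden (parity, ΔL, ΔJ).
(a)–(d): forbidden (parity, ΔS).
(a)–(e): forbidden (parity, ΔL).
(a)–(f): allowed.
(b)–(c): forbidden (ΔS, ΔL, ΔJ).
(b)–(d): allowed.
(b)–(e): forbidden (ΔS, ΔL).
(b)–(f): forbidden (parity, ΔS, ΔJ).
(c)–(d): forbidden (parity, ΔS, ΔL, ΔJ).
(c)–(e): forbidden (parity, ΔL, ΔJ).
(c)–(f): forbidden (ΔL, ΔJ).
(d)–(e): forbidden (parity, ΔS).
(d)–(f): forbidden (ΔS).
(e)–(f): allowed.
Allowed pairs: 3 of 15.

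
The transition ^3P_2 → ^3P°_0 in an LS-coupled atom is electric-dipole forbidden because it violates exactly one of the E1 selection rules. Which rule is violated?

Reading off the term symbols: S 1→1, L 1→1, J 2→0, parity even→odd.
Parity must change: even → odd — satisfied.
ΔS = 0: S: 1 → 1 — satisfied.
ΔL = 0, ±1 (not L=0↔0): L: 1 → 1, ΔL = +0 — satisfied.
ΔJ = 0, ±1 (not J=0↔0): J: 2 → 0, ΔJ = -2 — violated.

the ΔJ = 0, ±1 rule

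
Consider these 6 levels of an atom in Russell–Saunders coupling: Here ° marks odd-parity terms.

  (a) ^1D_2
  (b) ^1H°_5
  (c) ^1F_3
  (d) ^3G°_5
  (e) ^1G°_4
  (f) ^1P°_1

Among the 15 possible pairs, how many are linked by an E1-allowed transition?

(a)–(b): forbidden (ΔL, ΔJ).
(a)–(c): forbidden (parity).
(a)–(d): forbidden (ΔS, ΔL, ΔJ).
(a)–(e): forbidden (ΔL, ΔJ).
(a)–(f): allowed.
(b)–(c): forbidden (ΔL, ΔJ).
(b)–(d): forbidden (parity, ΔS).
(b)–(e): forbidden (parity).
(b)–(f): forbidden (parity, ΔL, ΔJ).
(c)–(d): forbidden (ΔS, ΔJ).
(c)–(e): allowed.
(c)–(f): forbidden (ΔL, ΔJ).
(d)–(e): forbidden (parity, ΔS).
(d)–(f): forbidden (parity, ΔS, ΔL, ΔJ).
(e)–(f): forbidden (parity, ΔL, ΔJ).
Allowed pairs: 2 of 15.

2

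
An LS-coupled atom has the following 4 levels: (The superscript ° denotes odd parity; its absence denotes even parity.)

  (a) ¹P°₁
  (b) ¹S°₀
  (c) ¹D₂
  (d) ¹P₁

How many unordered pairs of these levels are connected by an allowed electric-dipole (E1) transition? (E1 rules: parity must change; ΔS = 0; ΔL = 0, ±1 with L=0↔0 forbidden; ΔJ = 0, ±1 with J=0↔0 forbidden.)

(a)–(b): forbidden (parity).
(a)–(c): allowed.
(a)–(d): allowed.
(b)–(c): forbidden (ΔL, ΔJ).
(b)–(d): allowed.
(c)–(d): forbidden (parity).
Allowed pairs: 3 of 6.

3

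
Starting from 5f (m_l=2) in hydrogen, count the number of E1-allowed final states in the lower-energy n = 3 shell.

2

E1 requires Δl = ±1, so l_f ∈ {2, 4}; with 0 ≤ l_f ≤ n_f−1 = 2, the allowed l_f values are {2}.
For l_f = 2: m_f ∈ {m_i−1, m_i, m_i+1} ∩ [−2, 2] = {1, 2} → 2 states.
Total: 2.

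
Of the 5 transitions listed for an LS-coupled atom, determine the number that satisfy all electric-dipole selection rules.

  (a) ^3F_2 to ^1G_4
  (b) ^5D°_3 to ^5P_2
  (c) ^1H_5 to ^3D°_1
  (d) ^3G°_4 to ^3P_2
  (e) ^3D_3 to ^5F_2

(a) forbidden (parity, ΔS, ΔJ fail)
(b) allowed
(c) forbidden (ΔS, ΔL, ΔJ fail)
(d) forbidden (ΔL, ΔJ fail)
(e) forbidden (parity, ΔS fail)
Total allowed: 1 of 5.

1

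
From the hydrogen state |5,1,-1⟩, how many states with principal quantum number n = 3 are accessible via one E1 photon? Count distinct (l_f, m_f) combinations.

4

E1 requires Δl = ±1, so l_f ∈ {0, 2}; with 0 ≤ l_f ≤ n_f−1 = 2, the allowed l_f values are {0, 2}.
For l_f = 0: m_f ∈ {m_i−1, m_i, m_i+1} ∩ [−0, 0] = {0} → 1 state.
For l_f = 2: m_f ∈ {m_i−1, m_i, m_i+1} ∩ [−2, 2] = {-2, -1, 0} → 3 states.
Total: 4.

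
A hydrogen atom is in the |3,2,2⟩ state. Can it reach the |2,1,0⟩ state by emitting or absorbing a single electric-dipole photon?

Initial l = 2, final l = 1, so Δl = -1. E1 requires Δl = ±1: ok.
Δm_l = 0 − (2) = -2. E1 requires Δm_l = 0, ±1: fails.
The transition is electric-dipole forbidden.

forbidden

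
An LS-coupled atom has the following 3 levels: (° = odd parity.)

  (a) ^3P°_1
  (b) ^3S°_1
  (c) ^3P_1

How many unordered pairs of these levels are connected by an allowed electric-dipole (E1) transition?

2

(a)–(b): forbidden (parity).
(a)–(c): allowed.
(b)–(c): allowed.
Allowed pairs: 2 of 3.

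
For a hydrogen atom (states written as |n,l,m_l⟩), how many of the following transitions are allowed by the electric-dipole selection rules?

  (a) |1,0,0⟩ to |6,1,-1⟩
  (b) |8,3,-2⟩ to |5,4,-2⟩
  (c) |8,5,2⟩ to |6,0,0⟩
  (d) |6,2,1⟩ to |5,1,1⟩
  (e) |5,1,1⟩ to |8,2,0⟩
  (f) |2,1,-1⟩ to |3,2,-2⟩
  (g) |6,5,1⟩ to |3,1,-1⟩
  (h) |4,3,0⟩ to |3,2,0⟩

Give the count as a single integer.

6

(a) allowed
(b) allowed
(c) forbidden — Δl = -5 (E1 requires Δl = ±1); Δm_l = -2 (E1 requires Δm_l = 0, ±1)
(d) allowed
(e) allowed
(f) allowed
(g) forbidden — Δl = -4 (E1 requires Δl = ±1); Δm_l = -2 (E1 requires Δm_l = 0, ±1)
(h) allowed
Total allowed: 6 of 8.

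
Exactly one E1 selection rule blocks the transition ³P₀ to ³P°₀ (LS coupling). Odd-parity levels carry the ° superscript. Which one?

Initial level: S=1, L=1, J=0, parity even. Final level: S=1, L=1, J=0, parity odd.
Parity must change: even → odd — ✓.
ΔS = 0: S: 1 → 1 — ✓.
ΔL = 0, ±1 (not L=0↔0): L: 1 → 1, ΔL = +0 — ✓.
ΔJ = 0, ±1 (not J=0↔0): J: 0 → 0, ΔJ = +0 — ✗.

the J=0 ↔ J=0 exclusion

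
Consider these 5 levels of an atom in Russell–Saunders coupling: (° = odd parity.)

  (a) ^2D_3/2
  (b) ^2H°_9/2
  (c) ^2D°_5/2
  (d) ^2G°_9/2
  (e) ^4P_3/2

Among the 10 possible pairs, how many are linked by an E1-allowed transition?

1

(a)–(b): forbidden (ΔL, ΔJ).
(a)–(c): allowed.
(a)–(d): forbidden (ΔL, ΔJ).
(a)–(e): forbidden (parity, ΔS).
(b)–(c): forbidden (parity, ΔL, ΔJ).
(b)–(d): forbidden (parity).
(b)–(e): forbidden (ΔS, ΔL, ΔJ).
(c)–(d): forbidden (parity, ΔL, ΔJ).
(c)–(e): forbidden (ΔS).
(d)–(e): forbidden (ΔS, ΔL, ΔJ).
Allowed pairs: 1 of 10.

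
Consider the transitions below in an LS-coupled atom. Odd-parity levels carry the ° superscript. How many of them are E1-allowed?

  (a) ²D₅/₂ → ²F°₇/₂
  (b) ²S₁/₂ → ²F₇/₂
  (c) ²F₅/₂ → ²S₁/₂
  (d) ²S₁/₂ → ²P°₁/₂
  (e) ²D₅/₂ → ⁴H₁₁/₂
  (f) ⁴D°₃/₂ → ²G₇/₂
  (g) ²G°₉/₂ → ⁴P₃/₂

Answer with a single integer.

(a) allowed
(b) forbidden (parity, ΔL, ΔJ fail)
(c) forbidden (parity, ΔL, ΔJ fail)
(d) allowed
(e) forbidden (parity, ΔS, ΔL, ΔJ fail)
(f) forbidden (ΔS, ΔL, ΔJ fail)
(g) forbidden (ΔS, ΔL, ΔJ fail)
Total allowed: 2 of 7.

2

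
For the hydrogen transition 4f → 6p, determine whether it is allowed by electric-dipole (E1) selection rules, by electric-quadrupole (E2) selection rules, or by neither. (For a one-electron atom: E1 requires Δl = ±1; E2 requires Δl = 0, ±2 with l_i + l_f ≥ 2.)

Δl = 1 − 3 = -2; l_i + l_f = 4.
E1 (Δl = ±1): not satisfied.
E2 (Δl = 0,±2, l_i+l_f ≥ 2): satisfied.

E2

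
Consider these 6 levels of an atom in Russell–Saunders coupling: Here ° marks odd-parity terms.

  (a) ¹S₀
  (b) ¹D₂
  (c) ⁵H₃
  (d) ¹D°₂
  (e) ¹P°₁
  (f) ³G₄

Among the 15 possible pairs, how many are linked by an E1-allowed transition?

3

(a)–(b): forbidden (parity, ΔL, ΔJ).
(a)–(c): forbidden (parity, ΔS, ΔL, ΔJ).
(a)–(d): forbidden (ΔL, ΔJ).
(a)–(e): allowed.
(a)–(f): forbidden (parity, ΔS, ΔL, ΔJ).
(b)–(c): forbidden (parity, ΔS, ΔL).
(b)–(d): allowed.
(b)–(e): allowed.
(b)–(f): forbidden (parity, ΔS, ΔL, ΔJ).
(c)–(d): forbidden (ΔS, ΔL).
(c)–(e): forbidden (ΔS, ΔL, ΔJ).
(c)–(f): forbidden (parity, ΔS).
(d)–(e): forbidden (parity).
(d)–(f): forbidden (ΔS, ΔL, ΔJ).
(e)–(f): forbidden (ΔS, ΔL, ΔJ).
Allowed pairs: 3 of 15.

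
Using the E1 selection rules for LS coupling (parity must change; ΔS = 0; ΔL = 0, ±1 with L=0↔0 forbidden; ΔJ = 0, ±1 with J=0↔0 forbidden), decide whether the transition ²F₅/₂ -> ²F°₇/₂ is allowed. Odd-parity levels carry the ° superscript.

allowed

ΔJ = 0, ±1 (not J=0↔0): J: 5/2 → 7/2, ΔJ = +1 — passes.
Parity must change: even → odd — passes.
ΔL = 0, ±1 (not L=0↔0): L: 3 → 3, ΔL = +0 — passes.
ΔS = 0: S: 1/2 → 1/2 — passes.
All four E1 rules are satisfied.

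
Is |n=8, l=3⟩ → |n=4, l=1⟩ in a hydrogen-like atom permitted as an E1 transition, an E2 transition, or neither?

Δl = 1 − 3 = -2; l_i + l_f = 4.
E1 (Δl = ±1): not satisfied.
E2 (Δl = 0,±2, l_i+l_f ≥ 2): satisfied.

E2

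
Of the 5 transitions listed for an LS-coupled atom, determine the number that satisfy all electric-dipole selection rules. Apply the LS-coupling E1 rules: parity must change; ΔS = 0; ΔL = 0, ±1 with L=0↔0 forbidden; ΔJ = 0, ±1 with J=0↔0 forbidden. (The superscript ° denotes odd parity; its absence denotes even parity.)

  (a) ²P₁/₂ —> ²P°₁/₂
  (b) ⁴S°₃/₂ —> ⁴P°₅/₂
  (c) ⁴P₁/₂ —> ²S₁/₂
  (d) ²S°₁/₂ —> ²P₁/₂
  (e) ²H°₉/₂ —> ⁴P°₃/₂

(a) allowed
(b) forbidden (parity fails)
(c) forbidden (parity, ΔS fail)
(d) allowed
(e) forbidden (parity, ΔS, ΔL, ΔJ fail)
Total allowed: 2 of 5.

2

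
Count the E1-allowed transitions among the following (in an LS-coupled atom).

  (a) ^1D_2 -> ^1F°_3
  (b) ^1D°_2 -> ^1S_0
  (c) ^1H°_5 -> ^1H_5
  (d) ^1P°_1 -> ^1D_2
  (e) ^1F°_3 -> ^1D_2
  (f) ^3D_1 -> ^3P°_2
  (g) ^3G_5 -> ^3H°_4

6

(a) allowed
(b) forbidden (ΔL, ΔJ fail)
(c) allowed
(d) allowed
(e) allowed
(f) allowed
(g) allowed
Total allowed: 6 of 7.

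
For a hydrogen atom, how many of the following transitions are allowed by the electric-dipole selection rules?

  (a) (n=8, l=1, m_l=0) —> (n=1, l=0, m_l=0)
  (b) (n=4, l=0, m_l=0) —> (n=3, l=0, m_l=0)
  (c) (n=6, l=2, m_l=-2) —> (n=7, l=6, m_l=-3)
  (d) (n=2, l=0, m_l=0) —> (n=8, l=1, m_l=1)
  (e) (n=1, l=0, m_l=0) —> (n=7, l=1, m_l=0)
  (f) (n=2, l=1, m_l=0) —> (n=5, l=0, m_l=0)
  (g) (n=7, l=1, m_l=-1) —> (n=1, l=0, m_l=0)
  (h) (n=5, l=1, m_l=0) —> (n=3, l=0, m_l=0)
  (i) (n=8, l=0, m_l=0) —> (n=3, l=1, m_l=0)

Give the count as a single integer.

(a) allowed
(b) forbidden — Δl = +0 (E1 requires Δl = ±1)
(c) forbidden — Δl = +4 (E1 requires Δl = ±1)
(d) allowed
(e) allowed
(f) allowed
(g) allowed
(h) allowed
(i) allowed
Total allowed: 7 of 9.

7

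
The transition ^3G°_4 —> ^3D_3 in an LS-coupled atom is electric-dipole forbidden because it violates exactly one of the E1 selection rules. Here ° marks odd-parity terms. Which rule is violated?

the ΔL = 0, ±1 rule

ΔL = 0, ±1 (not L=0↔0): L: 4 → 2, ΔL = -2 — fails.
ΔS = 0: S: 1 → 1 — passes.
ΔJ = 0, ±1 (not J=0↔0): J: 4 → 3, ΔJ = -1 — passes.
Parity must change: odd → even — passes.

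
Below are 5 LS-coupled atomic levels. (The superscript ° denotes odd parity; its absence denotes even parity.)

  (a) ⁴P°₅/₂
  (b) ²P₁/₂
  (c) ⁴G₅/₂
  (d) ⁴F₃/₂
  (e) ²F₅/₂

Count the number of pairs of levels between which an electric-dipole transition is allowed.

0

(a)–(b): forbidden (ΔS, ΔJ).
(a)–(c): forbidden (ΔL).
(a)–(d): forbidden (ΔL).
(a)–(e): forbidden (ΔS, ΔL).
(b)–(c): forbidden (parity, ΔS, ΔL, ΔJ).
(b)–(d): forbidden (parity, ΔS, ΔL).
(b)–(e): forbidden (parity, ΔL, ΔJ).
(c)–(d): forbidden (parity).
(c)–(e): forbidden (parity, ΔS).
(d)–(e): forbidden (parity, ΔS).
Allowed pairs: 0 of 10.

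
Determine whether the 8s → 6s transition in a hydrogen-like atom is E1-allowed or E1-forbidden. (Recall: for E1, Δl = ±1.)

Initial l = 0, final l = 0, so Δl = +0. E1 requires Δl = ±1: fails.
The transition is electric-dipole forbidden.

forbidden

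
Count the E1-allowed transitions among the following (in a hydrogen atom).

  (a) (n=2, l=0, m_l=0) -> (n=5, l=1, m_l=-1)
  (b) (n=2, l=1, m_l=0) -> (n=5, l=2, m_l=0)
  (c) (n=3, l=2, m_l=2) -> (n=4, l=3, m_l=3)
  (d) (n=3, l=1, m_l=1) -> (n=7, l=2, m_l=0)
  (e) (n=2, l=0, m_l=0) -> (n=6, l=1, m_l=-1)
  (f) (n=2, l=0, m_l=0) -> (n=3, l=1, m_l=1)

6

(a) allowed
(b) allowed
(c) allowed
(d) allowed
(e) allowed
(f) allowed
Total allowed: 6 of 6.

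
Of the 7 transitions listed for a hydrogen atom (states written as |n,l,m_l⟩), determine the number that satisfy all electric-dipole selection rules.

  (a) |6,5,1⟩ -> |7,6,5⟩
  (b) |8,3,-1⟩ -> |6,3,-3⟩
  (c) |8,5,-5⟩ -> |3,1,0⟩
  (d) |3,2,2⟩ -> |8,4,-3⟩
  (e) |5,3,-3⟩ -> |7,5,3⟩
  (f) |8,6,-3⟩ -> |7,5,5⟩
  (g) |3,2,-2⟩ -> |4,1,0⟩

(a) forbidden — Δm_l = +4 (E1 requires Δm_l = 0, ±1)
(b) forbidden — Δl = +0 (E1 requires Δl = ±1); Δm_l = -2 (E1 requires Δm_l = 0, ±1)
(c) forbidden — Δl = -4 (E1 requires Δl = ±1); Δm_l = +5 (E1 requires Δm_l = 0, ±1)
(d) forbidden — Δl = +2 (E1 requires Δl = ±1); Δm_l = -5 (E1 requires Δm_l = 0, ±1)
(e) forbidden — Δl = +2 (E1 requires Δl = ±1); Δm_l = +6 (E1 requires Δm_l = 0, ±1)
(f) forbidden — Δm_l = +8 (E1 requires Δm_l = 0, ±1)
(g) forbidden — Δm_l = +2 (E1 requires Δm_l = 0, ±1)
Total allowed: 0 of 7.

0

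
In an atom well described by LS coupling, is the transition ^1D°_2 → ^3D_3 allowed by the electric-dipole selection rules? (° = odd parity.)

forbidden

Initial level: S=0, L=2, J=2, parity odd. Final level: S=1, L=2, J=3, parity even.
Parity must change: odd → even — passes.
ΔS = 0: S: 0 → 1 — fails.
ΔL = 0, ±1 (not L=0↔0): L: 2 → 2, ΔL = +0 — passes.
ΔJ = 0, ±1 (not J=0↔0): J: 2 → 3, ΔJ = +1 — passes.
Rule(s) violated: ΔS.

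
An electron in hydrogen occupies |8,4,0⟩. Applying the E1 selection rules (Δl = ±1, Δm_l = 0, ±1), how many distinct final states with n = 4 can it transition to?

3

E1 requires Δl = ±1, so l_f ∈ {3, 5}; with 0 ≤ l_f ≤ n_f−1 = 3, the allowed l_f values are {3}.
For l_f = 3: m_f ∈ {m_i−1, m_i, m_i+1} ∩ [−3, 3] = {-1, 0, 1} → 3 states.
Total: 3.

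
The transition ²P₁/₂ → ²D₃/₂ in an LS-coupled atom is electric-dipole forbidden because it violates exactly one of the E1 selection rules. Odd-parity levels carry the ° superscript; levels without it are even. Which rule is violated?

ΔS = 0: S: 1/2 → 1/2 — ✓.
ΔJ = 0, ±1 (not J=0↔0): J: 1/2 → 3/2, ΔJ = +1 — ✓.
Parity must change: even → even — ✗.
ΔL = 0, ±1 (not L=0↔0): L: 1 → 2, ΔL = +1 — ✓.

parity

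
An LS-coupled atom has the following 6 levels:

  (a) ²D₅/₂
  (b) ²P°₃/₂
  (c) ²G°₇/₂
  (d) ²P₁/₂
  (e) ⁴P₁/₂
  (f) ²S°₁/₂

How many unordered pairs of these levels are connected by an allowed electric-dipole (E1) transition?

3

(a)–(b): allowed.
(a)–(c): forbidden (ΔL).
(a)–(d): forbidden (parity, ΔJ).
(a)–(e): forbidden (parity, ΔS, ΔJ).
(a)–(f): forbidden (ΔL, ΔJ).
(b)–(c): forbidden (parity, ΔL, ΔJ).
(b)–(d): allowed.
(b)–(e): forbidden (ΔS).
(b)–(f): forbidden (parity).
(c)–(d): forbidden (ΔL, ΔJ).
(c)–(e): forbidden (ΔS, ΔL, ΔJ).
(c)–(f): forbidden (parity, ΔL, ΔJ).
(d)–(e): forbidden (parity, ΔS).
(d)–(f): allowed.
(e)–(f): forbidden (ΔS).
Allowed pairs: 3 of 15.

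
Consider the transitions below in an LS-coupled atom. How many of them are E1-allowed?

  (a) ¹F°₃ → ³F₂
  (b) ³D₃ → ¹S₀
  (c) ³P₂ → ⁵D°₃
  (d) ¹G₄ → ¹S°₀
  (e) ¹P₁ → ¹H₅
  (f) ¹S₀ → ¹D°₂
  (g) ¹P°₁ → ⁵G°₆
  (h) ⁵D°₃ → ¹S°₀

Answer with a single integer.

(a) forbidden (ΔS fails)
(b) forbidden (parity, ΔS, ΔL, ΔJ fail)
(c) forbidden (ΔS fails)
(d) forbidden (ΔL, ΔJ fail)
(e) forbidden (parity, ΔL, ΔJ fail)
(f) forbidden (ΔL, ΔJ fail)
(g) forbidden (parity, ΔS, ΔL, ΔJ fail)
(h) forbidden (parity, ΔS, ΔL, ΔJ fail)
Total allowed: 0 of 8.

0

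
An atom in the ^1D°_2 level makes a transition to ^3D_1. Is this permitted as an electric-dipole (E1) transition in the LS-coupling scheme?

forbidden

Initial level: S=0, L=2, J=2, parity odd. Final level: S=1, L=2, J=1, parity even.
Parity must change: odd → even — passes.
ΔS = 0: S: 0 → 1 — fails.
ΔL = 0, ±1 (not L=0↔0): L: 2 → 2, ΔL = +0 — passes.
ΔJ = 0, ±1 (not J=0↔0): J: 2 → 1, ΔJ = -1 — passes.
Rule(s) violated: ΔS.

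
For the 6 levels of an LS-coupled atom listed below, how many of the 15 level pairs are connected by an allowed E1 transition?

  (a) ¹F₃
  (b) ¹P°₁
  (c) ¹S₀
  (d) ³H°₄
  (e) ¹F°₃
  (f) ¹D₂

4

(a)–(b): forbidden (ΔL, ΔJ).
(a)–(c): forbidden (parity, ΔL, ΔJ).
(a)–(d): forbidden (ΔS, ΔL).
(a)–(e): allowed.
(a)–(f): forbidden (parity).
(b)–(c): allowed.
(b)–(d): forbidden (parity, ΔS, ΔL, ΔJ).
(b)–(e): forbidden (parity, ΔL, ΔJ).
(b)–(f): allowed.
(c)–(d): forbidden (ΔS, ΔL, ΔJ).
(c)–(e): forbidden (ΔL, ΔJ).
(c)–(f): forbidden (parity, ΔL, ΔJ).
(d)–(e): forbidden (parity, ΔS, ΔL).
(d)–(f): forbidden (ΔS, ΔL, ΔJ).
(e)–(f): allowed.
Allowed pairs: 4 of 15.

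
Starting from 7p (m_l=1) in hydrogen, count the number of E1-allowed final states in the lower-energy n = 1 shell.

1

E1 requires Δl = ±1, so l_f ∈ {0, 2}; with 0 ≤ l_f ≤ n_f−1 = 0, the allowed l_f values are {0}.
For l_f = 0: m_f ∈ {m_i−1, m_i, m_i+1} ∩ [−0, 0] = {0} → 1 state.
Total: 1.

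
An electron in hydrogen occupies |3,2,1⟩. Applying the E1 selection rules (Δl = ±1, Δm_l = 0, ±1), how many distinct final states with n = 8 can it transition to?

5

E1 requires Δl = ±1, so l_f ∈ {1, 3}; with 0 ≤ l_f ≤ n_f−1 = 7, the allowed l_f values are {1, 3}.
For l_f = 1: m_f ∈ {m_i−1, m_i, m_i+1} ∩ [−1, 1] = {0, 1} → 2 states.
For l_f = 3: m_f ∈ {m_i−1, m_i, m_i+1} ∩ [−3, 3] = {0, 1, 2} → 3 states.
Total: 5.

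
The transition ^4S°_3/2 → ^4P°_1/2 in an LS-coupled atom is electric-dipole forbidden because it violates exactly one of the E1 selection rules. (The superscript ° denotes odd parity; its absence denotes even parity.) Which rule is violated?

Initial level: S=3/2, L=0, J=3/2, parity odd. Final level: S=3/2, L=1, J=1/2, parity odd.
Parity must change: odd → odd — violated.
ΔS = 0: S: 3/2 → 3/2 — satisfied.
ΔL = 0, ±1 (not L=0↔0): L: 0 → 1, ΔL = +1 — satisfied.
ΔJ = 0, ±1 (not J=0↔0): J: 3/2 → 1/2, ΔJ = -1 — satisfied.

parity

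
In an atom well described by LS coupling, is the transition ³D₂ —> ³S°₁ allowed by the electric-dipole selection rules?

forbidden

Parity must change: even → odd — ok.
ΔS = 0: S: 1 → 1 — ok.
ΔL = 0, ±1 (not L=0↔0): L: 2 → 0, ΔL = -2 — fails.
ΔJ = 0, ±1 (not J=0↔0): J: 2 → 1, ΔJ = -1 — ok.
Rule(s) violated: ΔL.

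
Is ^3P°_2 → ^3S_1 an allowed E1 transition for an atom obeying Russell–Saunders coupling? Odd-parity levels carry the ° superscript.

allowed

Initial level: S=1, L=1, J=2, parity odd. Final level: S=1, L=0, J=1, parity even.
Parity must change: odd → even — ok.
ΔS = 0: S: 1 → 1 — ok.
ΔL = 0, ±1 (not L=0↔0): L: 1 → 0, ΔL = -1 — ok.
ΔJ = 0, ±1 (not J=0↔0): J: 2 → 1, ΔJ = -1 — ok.
All four E1 rules are satisfied.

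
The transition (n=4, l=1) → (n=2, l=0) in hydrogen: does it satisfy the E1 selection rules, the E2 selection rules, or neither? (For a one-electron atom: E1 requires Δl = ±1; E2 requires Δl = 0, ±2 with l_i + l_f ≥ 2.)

Δl = 0 − 1 = -1; l_i + l_f = 1.
E1 (Δl = ±1): satisfied.
E2 (Δl = 0,±2, l_i+l_f ≥ 2): not satisfied.

E1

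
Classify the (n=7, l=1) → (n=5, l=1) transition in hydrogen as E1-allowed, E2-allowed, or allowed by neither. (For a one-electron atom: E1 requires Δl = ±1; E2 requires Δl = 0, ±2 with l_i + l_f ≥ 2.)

Δl = 1 − 1 = +0; l_i + l_f = 2.
E1 (Δl = ±1): not satisfied.
E2 (Δl = 0,±2, l_i+l_f ≥ 2): satisfied.

E2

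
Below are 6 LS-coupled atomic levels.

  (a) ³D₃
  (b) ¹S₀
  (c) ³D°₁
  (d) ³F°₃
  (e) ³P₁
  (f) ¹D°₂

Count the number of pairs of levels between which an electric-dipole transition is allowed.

2

(a)–(b): forbidden (parity, ΔS, ΔL, ΔJ).
(a)–(c): forbidden (ΔJ).
(a)–(d): allowed.
(a)–(e): forbidden (parity, ΔJ).
(a)–(f): forbidden (ΔS).
(b)–(c): forbidden (ΔS, ΔL).
(b)–(d): forbidden (ΔS, ΔL, ΔJ).
(b)–(e): forbidden (parity, ΔS).
(b)–(f): forbidden (ΔL, ΔJ).
(c)–(d): forbidden (parity, ΔJ).
(c)–(e): allowed.
(c)–(f): forbidden (parity, ΔS).
(d)–(e): forbidden (ΔL, ΔJ).
(d)–(f): forbidden (parity, ΔS).
(e)–(f): forbidden (ΔS).
Allowed pairs: 2 of 15.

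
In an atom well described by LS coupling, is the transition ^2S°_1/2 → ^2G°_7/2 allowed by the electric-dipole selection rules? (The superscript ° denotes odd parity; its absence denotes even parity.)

Initial level: S=1/2, L=0, J=1/2, parity odd. Final level: S=1/2, L=4, J=7/2, parity odd.
ΔJ = 0, ±1 (not J=0↔0): J: 1/2 → 7/2, ΔJ = +3 — ✗.
Parity must change: odd → odd — ✗.
ΔS = 0: S: 1/2 → 1/2 — ✓.
ΔL = 0, ±1 (not L=0↔0): L: 0 → 4, ΔL = +4 — ✗.
Rule(s) violated: parity, ΔL, ΔJ.

forbidden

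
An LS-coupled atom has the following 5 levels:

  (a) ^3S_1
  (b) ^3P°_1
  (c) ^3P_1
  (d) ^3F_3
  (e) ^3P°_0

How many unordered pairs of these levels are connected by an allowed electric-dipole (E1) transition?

(a)–(b): allowed.
(a)–(c): forbidden (parity).
(a)–(d): forbidden (parity, ΔL, ΔJ).
(a)–(e): allowed.
(b)–(c): allowed.
(b)–(d): forbidden (ΔL, ΔJ).
(b)–(e): forbidden (parity).
(c)–(d): forbidden (parity, ΔL, ΔJ).
(c)–(e): allowed.
(d)–(e): forbidden (ΔL, ΔJ).
Allowed pairs: 4 of 10.

4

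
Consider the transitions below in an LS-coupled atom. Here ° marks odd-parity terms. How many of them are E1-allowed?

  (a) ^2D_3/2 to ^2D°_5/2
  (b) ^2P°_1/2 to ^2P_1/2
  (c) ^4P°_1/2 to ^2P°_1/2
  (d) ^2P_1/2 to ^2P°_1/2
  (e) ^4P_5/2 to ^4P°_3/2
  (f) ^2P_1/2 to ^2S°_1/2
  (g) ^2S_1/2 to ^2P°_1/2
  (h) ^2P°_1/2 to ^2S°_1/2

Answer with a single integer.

(a) allowed
(b) allowed
(c) forbidden (parity, ΔS fail)
(d) allowed
(e) allowed
(f) allowed
(g) allowed
(h) forbidden (parity fails)
Total allowed: 6 of 8.

6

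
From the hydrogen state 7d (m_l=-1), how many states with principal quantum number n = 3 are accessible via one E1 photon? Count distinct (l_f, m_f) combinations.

2

E1 requires Δl = ±1, so l_f ∈ {1, 3}; with 0 ≤ l_f ≤ n_f−1 = 2, the allowed l_f values are {1}.
For l_f = 1: m_f ∈ {m_i−1, m_i, m_i+1} ∩ [−1, 1] = {-1, 0} → 2 states.
Total: 2.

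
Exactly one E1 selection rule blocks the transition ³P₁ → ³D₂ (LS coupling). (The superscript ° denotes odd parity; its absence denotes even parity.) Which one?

parity

Reading off the term symbols: S 1→1, L 1→2, J 1→2, parity even→even.
Parity must change: even → even — fails.
ΔJ = 0, ±1 (not J=0↔0): J: 1 → 2, ΔJ = +1 — passes.
ΔS = 0: S: 1 → 1 — passes.
ΔL = 0, ±1 (not L=0↔0): L: 1 → 2, ΔL = +1 — passes.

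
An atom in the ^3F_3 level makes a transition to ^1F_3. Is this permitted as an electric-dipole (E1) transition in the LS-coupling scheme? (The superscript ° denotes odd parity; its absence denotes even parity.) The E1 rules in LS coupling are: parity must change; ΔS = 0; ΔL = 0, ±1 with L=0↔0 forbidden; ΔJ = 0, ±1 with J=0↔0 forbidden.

forbidden

ΔS = 0: S: 1 → 0 — violated.
ΔL = 0, ±1 (not L=0↔0): L: 3 → 3, ΔL = +0 — satisfied.
ΔJ = 0, ±1 (not J=0↔0): J: 3 → 3, ΔJ = +0 — satisfied.
Parity must change: even → even — violated.
Rule(s) violated: parity, ΔS.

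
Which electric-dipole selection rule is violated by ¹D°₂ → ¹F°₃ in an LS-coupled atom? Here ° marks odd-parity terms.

Reading off the term symbols: S 0→0, L 2→3, J 2→3, parity odd→odd.
Parity must change: odd → odd — fails.
ΔS = 0: S: 0 → 0 — ok.
ΔL = 0, ±1 (not L=0↔0): L: 2 → 3, ΔL = +1 — ok.
ΔJ = 0, ±1 (not J=0↔0): J: 2 → 3, ΔJ = +1 — ok.

parity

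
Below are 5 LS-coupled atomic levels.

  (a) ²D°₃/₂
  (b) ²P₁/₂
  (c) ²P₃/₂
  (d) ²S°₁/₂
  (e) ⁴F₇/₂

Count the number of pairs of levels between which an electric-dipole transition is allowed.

4

(a)–(b): allowed.
(a)–(c): allowed.
(a)–(d): forbidden (parity, ΔL).
(a)–(e): forbidden (ΔS, ΔJ).
(b)–(c): forbidden (parity).
(b)–(d): allowed.
(b)–(e): forbidden (parity, ΔS, ΔL, ΔJ).
(c)–(d): allowed.
(c)–(e): forbidden (parity, ΔS, ΔL, ΔJ).
(d)–(e): forbidden (ΔS, ΔL, ΔJ).
Allowed pairs: 4 of 10.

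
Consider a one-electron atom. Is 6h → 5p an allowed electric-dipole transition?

forbidden

l: 5 → 1 (Δl = -4). Δl = ±1 fails.
The transition is electric-dipole forbidden.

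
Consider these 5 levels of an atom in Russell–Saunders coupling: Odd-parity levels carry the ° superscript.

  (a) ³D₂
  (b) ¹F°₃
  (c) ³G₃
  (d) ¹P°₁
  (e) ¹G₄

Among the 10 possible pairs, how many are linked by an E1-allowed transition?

1

(a)–(b): forbidden (ΔS).
(a)–(c): forbidden (parity, ΔL).
(a)–(d): forbidden (ΔS).
(a)–(e): forbidden (parity, ΔS, ΔL, ΔJ).
(b)–(c): forbidden (ΔS).
(b)–(d): forbidden (parity, ΔL, ΔJ).
(b)–(e): allowed.
(c)–(d): forbidden (ΔS, ΔL, ΔJ).
(c)–(e): forbidden (parity, ΔS).
(d)–(e): forbidden (ΔL, ΔJ).
Allowed pairs: 1 of 10.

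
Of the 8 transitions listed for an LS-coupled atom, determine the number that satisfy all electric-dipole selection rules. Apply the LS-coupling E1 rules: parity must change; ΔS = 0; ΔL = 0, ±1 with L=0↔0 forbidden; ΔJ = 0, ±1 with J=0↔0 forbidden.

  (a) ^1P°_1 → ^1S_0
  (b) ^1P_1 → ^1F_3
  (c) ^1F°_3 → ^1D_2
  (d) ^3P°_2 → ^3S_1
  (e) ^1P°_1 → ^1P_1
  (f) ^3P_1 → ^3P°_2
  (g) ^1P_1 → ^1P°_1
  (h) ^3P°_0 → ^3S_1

(a) allowed
(b) forbidden (parity, ΔL, ΔJ fail)
(c) allowed
(d) allowed
(e) allowed
(f) allowed
(g) allowed
(h) allowed
Total allowed: 7 of 8.

7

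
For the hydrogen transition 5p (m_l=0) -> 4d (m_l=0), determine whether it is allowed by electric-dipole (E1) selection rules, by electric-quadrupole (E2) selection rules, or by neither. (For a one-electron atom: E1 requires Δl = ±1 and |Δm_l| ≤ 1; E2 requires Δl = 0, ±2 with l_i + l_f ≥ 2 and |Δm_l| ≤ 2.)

Δl = 2 − 1 = +1; l_i + l_f = 3.
Δm_l = +0.
E1 (Δl = ±1, |Δm_l| ≤ 1): satisfied.
E2 (Δl = 0,±2, l_i+l_f ≥ 2, |Δm_l| ≤ 2): not satisfied.

E1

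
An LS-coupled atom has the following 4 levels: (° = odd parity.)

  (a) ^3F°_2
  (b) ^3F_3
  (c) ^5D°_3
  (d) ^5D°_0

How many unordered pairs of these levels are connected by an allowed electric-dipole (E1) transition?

1

(a)–(b): allowed.
(a)–(c): forbidden (parity, ΔS).
(a)–(d): forbidden (parity, ΔS, ΔJ).
(b)–(c): forbidden (ΔS).
(b)–(d): forbidden (ΔS, ΔJ).
(c)–(d): forbidden (parity, ΔJ).
Allowed pairs: 1 of 6.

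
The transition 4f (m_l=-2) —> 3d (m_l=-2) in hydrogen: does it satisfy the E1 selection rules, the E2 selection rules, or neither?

Δl = 2 − 3 = -1; l_i + l_f = 5.
Δm_l = +0.
E1 (Δl = ±1, |Δm_l| ≤ 1): satisfied.
E2 (Δl = 0,±2, l_i+l_f ≥ 2, |Δm_l| ≤ 2): not satisfied.

E1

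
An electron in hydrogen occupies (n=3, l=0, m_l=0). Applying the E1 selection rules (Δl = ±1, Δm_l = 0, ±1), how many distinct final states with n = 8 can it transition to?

3

E1 requires Δl = ±1, so l_f ∈ {-1, 1}; with 0 ≤ l_f ≤ n_f−1 = 7, the allowed l_f values are {1}.
For l_f = 1: m_f ∈ {m_i−1, m_i, m_i+1} ∩ [−1, 1] = {-1, 0, 1} → 3 states.
Total: 3.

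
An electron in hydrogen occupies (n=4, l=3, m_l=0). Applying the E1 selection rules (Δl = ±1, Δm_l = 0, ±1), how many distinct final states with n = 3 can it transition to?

3

E1 requires Δl = ±1, so l_f ∈ {2, 4}; with 0 ≤ l_f ≤ n_f−1 = 2, the allowed l_f values are {2}.
For l_f = 2: m_f ∈ {m_i−1, m_i, m_i+1} ∩ [−2, 2] = {-1, 0, 1} → 3 states.
Total: 3.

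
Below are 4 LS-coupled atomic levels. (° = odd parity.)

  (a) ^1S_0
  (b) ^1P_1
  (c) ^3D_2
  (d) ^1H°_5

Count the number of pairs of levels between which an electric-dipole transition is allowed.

(a)–(b): forbidden (parity).
(a)–(c): forbidden (parity, ΔS, ΔL, ΔJ).
(a)–(d): forbidden (ΔL, ΔJ).
(b)–(c): forbidden (parity, ΔS).
(b)–(d): forbidden (ΔL, ΔJ).
(c)–(d): forbidden (ΔS, ΔL, ΔJ).
Allowed pairs: 0 of 6.

0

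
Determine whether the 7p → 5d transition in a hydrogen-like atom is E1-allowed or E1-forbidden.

l: 1 → 2 (Δl = +1). Δl = ±1 ✓.
All E1 selection rules are satisfied.

allowed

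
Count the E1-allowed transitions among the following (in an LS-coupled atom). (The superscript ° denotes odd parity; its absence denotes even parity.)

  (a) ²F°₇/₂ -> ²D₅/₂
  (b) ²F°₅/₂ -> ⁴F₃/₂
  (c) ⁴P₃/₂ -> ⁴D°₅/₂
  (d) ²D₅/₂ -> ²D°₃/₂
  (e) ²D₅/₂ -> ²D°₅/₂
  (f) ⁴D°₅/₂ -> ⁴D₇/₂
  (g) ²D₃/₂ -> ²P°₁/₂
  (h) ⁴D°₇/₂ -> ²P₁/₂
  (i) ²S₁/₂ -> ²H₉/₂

6

(a) allowed
(b) forbidden (ΔS fails)
(c) allowed
(d) allowed
(e) allowed
(f) allowed
(g) allowed
(h) forbidden (ΔS, ΔJ fail)
(i) forbidden (parity, ΔL, ΔJ fail)
Total allowed: 6 of 9.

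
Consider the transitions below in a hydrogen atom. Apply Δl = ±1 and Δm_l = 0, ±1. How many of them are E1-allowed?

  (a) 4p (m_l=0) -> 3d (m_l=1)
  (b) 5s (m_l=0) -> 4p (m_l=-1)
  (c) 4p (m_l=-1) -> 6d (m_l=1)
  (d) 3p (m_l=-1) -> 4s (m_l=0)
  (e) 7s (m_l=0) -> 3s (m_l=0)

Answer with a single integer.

(a) allowed
(b) allowed
(c) forbidden — Δm_l = +2 (E1 requires Δm_l = 0, ±1)
(d) allowed
(e) forbidden — Δl = +0 (E1 requires Δl = ±1)
Total allowed: 3 of 5.

3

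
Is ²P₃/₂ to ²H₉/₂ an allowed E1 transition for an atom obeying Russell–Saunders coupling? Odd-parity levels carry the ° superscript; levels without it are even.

forbidden

Reading off the term symbols: S 1/2→1/2, L 1→5, J 3/2→9/2, parity even→even.
ΔS = 0: S: 1/2 → 1/2 — satisfied.
Parity must change: even → even — violated.
ΔL = 0, ±1 (not L=0↔0): L: 1 → 5, ΔL = +4 — violated.
ΔJ = 0, ±1 (not J=0↔0): J: 3/2 → 9/2, ΔJ = +3 — violated.
Rule(s) violated: parity, ΔL, ΔJ.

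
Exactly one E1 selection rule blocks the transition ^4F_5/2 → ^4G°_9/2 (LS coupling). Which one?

the ΔJ = 0, ±1 rule

ΔL = 0, ±1 (not L=0↔0): L: 3 → 4, ΔL = +1 — ok.
Parity must change: even → odd — ok.
ΔJ = 0, ±1 (not J=0↔0): J: 5/2 → 9/2, ΔJ = +2 — fails.
ΔS = 0: S: 3/2 → 3/2 — ok.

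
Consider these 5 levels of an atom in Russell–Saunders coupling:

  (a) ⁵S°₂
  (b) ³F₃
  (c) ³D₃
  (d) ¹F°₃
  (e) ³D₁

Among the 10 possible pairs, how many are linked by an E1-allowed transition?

(a)–(b): forbidden (ΔS, ΔL).
(a)–(c): forbidden (ΔS, ΔL).
(a)–(d): forbidden (parity, ΔS, ΔL).
(a)–(e): forbidden (ΔS, ΔL).
(b)–(c): forbidden (parity).
(b)–(d): forbidden (ΔS).
(b)–(e): forbidden (parity, ΔJ).
(c)–(d): forbidden (ΔS).
(c)–(e): forbidden (parity, ΔJ).
(d)–(e): forbidden (ΔS, ΔJ).
Allowed pairs: 0 of 10.

0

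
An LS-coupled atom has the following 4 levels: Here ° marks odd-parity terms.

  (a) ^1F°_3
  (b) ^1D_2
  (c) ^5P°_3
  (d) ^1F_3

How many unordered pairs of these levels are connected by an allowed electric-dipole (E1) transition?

2

(a)–(b): allowed.
(a)–(c): forbidden (parity, ΔS, ΔL).
(a)–(d): allowed.
(b)–(c): forbidden (ΔS).
(b)–(d): forbidden (parity).
(c)–(d): forbidden (ΔS, ΔL).
Allowed pairs: 2 of 6.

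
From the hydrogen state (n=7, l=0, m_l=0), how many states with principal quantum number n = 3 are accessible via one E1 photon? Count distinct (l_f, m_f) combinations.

3

E1 requires Δl = ±1, so l_f ∈ {-1, 1}; with 0 ≤ l_f ≤ n_f−1 = 2, the allowed l_f values are {1}.
For l_f = 1: m_f ∈ {m_i−1, m_i, m_i+1} ∩ [−1, 1] = {-1, 0, 1} → 3 states.
Total: 3.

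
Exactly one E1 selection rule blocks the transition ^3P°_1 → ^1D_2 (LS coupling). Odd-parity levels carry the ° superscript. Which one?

the ΔS = 0 rule

Initial level: S=1, L=1, J=1, parity odd. Final level: S=0, L=2, J=2, parity even.
Parity must change: odd → even — ok.
ΔS = 0: S: 1 → 0 — fails.
ΔL = 0, ±1 (not L=0↔0): L: 1 → 2, ΔL = +1 — ok.
ΔJ = 0, ±1 (not J=0↔0): J: 1 → 2, ΔJ = +1 — ok.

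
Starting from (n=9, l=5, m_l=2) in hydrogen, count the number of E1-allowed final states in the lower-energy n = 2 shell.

E1 requires l_f ∈ {4, 6}, but neither lies in [0, 1], so no final state is reachable.
Total: 0.

0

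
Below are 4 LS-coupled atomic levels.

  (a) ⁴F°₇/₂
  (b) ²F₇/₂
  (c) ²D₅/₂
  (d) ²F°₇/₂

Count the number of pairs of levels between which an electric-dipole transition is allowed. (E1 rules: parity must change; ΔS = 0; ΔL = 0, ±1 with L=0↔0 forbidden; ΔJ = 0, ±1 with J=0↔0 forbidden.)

2

(a)–(b): forbidden (ΔS).
(a)–(c): forbidden (ΔS).
(a)–(d): forbidden (parity, ΔS).
(b)–(c): forbidden (parity).
(b)–(d): allowed.
(c)–(d): allowed.
Allowed pairs: 2 of 6.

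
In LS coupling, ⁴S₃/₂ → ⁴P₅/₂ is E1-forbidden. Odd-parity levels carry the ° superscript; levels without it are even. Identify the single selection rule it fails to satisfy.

parity

Reading off the term symbols: S 3/2→3/2, L 0→1, J 3/2→5/2, parity even→even.
Parity must change: even → even — violated.
ΔS = 0: S: 3/2 → 3/2 — satisfied.
ΔL = 0, ±1 (not L=0↔0): L: 0 → 1, ΔL = +1 — satisfied.
ΔJ = 0, ±1 (not J=0↔0): J: 3/2 → 5/2, ΔJ = +1 — satisfied.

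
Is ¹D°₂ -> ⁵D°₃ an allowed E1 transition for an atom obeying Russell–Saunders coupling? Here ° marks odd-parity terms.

forbidden

Initial level: S=0, L=2, J=2, parity odd. Final level: S=2, L=2, J=3, parity odd.
ΔJ = 0, ±1 (not J=0↔0): J: 2 → 3, ΔJ = +1 — passes.
Parity must change: odd → odd — fails.
ΔL = 0, ±1 (not L=0↔0): L: 2 → 2, ΔL = +0 — passes.
ΔS = 0: S: 0 → 2 — fails.
Rule(s) violated: parity, ΔS.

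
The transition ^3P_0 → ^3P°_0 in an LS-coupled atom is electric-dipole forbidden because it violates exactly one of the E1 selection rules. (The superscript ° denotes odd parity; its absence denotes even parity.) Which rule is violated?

Parity must change: even → odd — ✓.
ΔS = 0: S: 1 → 1 — ✓.
ΔL = 0, ±1 (not L=0↔0): L: 1 → 1, ΔL = +0 — ✓.
ΔJ = 0, ±1 (not J=0↔0): J: 0 → 0, ΔJ = +0 — ✗.

the J=0 ↔ J=0 exclusion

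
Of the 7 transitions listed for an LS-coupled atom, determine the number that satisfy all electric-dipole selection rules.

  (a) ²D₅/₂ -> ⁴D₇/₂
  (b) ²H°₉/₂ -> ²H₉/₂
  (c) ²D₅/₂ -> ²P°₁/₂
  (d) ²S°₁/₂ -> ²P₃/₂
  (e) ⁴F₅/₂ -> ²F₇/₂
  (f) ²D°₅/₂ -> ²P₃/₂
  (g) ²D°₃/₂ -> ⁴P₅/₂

(a) forbidden (parity, ΔS fail)
(b) allowed
(c) forbidden (ΔJ fails)
(d) allowed
(e) forbidden (parity, ΔS fail)
(f) allowed
(g) forbidden (ΔS fails)
Total allowed: 3 of 7.

3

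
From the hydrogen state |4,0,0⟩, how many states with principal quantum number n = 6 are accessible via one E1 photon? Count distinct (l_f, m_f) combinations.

3

E1 requires Δl = ±1, so l_f ∈ {-1, 1}; with 0 ≤ l_f ≤ n_f−1 = 5, the allowed l_f values are {1}.
For l_f = 1: m_f ∈ {m_i−1, m_i, m_i+1} ∩ [−1, 1] = {-1, 0, 1} → 3 states.
Total: 3.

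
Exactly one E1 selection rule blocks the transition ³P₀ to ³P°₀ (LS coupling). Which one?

Reading off the term symbols: S 1→1, L 1→1, J 0→0, parity even→odd.
Parity must change: even → odd — ✓.
ΔS = 0: S: 1 → 1 — ✓.
ΔL = 0, ±1 (not L=0↔0): L: 1 → 1, ΔL = +0 — ✓.
ΔJ = 0, ±1 (not J=0↔0): J: 0 → 0, ΔJ = +0 — ✗.

the J=0 ↔ J=0 exclusion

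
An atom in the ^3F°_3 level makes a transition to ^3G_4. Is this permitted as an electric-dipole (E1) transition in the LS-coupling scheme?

allowed

Parity must change: odd → even — ✓.
ΔS = 0: S: 1 → 1 — ✓.
ΔL = 0, ±1 (not L=0↔0): L: 3 → 4, ΔL = +1 — ✓.
ΔJ = 0, ±1 (not J=0↔0): J: 3 → 4, ΔJ = +1 — ✓.
All four E1 rules are satisfied.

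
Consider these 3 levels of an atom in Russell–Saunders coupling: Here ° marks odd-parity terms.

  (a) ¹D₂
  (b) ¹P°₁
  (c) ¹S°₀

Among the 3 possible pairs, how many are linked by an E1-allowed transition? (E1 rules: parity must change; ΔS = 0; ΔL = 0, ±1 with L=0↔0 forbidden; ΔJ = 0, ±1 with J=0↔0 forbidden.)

(a)–(b): allowed.
(a)–(c): forbidden (ΔL, ΔJ).
(b)–(c): forbidden (parity).
Allowed pairs: 1 of 3.

1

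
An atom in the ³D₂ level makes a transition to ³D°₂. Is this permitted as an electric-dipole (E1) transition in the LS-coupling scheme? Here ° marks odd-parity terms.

Initial level: S=1, L=2, J=2, parity even. Final level: S=1, L=2, J=2, parity odd.
ΔJ = 0, ±1 (not J=0↔0): J: 2 → 2, ΔJ = +0 — ok.
Parity must change: even → odd — ok.
ΔS = 0: S: 1 → 1 — ok.
ΔL = 0, ±1 (not L=0↔0): L: 2 → 2, ΔL = +0 — ok.
All four E1 rules are satisfied.

allowed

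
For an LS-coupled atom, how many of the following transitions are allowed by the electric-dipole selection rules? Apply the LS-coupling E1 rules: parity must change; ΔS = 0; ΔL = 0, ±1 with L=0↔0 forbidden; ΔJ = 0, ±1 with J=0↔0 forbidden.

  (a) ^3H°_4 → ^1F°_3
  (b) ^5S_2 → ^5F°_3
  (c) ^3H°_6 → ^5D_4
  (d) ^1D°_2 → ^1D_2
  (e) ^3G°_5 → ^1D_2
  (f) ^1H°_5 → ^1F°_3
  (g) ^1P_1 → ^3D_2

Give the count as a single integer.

(a) forbidden (parity, ΔS, ΔL fail)
(b) forbidden (ΔL fails)
(c) forbidden (ΔS, ΔL, ΔJ fail)
(d) allowed
(e) forbidden (ΔS, ΔL, ΔJ fail)
(f) forbidden (parity, ΔL, ΔJ fail)
(g) forbidden (parity, ΔS fail)
Total allowed: 1 of 7.

1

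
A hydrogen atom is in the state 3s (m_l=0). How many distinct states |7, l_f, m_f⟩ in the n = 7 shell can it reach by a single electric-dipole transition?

3

E1 requires Δl = ±1, so l_f ∈ {-1, 1}; with 0 ≤ l_f ≤ n_f−1 = 6, the allowed l_f values are {1}.
For l_f = 1: m_f ∈ {m_i−1, m_i, m_i+1} ∩ [−1, 1] = {-1, 0, 1} → 3 states.
Total: 3.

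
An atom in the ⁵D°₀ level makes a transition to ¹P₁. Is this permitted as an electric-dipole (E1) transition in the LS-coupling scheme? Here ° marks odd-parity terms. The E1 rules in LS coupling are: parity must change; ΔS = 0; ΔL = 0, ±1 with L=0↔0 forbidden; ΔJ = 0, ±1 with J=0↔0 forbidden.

Reading off the term symbols: S 2→0, L 2→1, J 0→1, parity odd→even.
Parity must change: odd → even — ok.
ΔL = 0, ±1 (not L=0↔0): L: 2 → 1, ΔL = -1 — ok.
ΔJ = 0, ±1 (not J=0↔0): J: 0 → 1, ΔJ = +1 — ok.
ΔS = 0: S: 2 → 0 — fails.
Rule(s) violated: ΔS.

forbidden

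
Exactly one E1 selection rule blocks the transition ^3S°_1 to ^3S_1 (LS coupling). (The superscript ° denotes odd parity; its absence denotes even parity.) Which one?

the L=0 ↔ L=0 exclusion

ΔS = 0: S: 1 → 1 — ✓.
Parity must change: odd → even — ✓.
ΔJ = 0, ±1 (not J=0↔0): J: 1 → 1, ΔJ = +0 — ✓.
ΔL = 0, ±1 (not L=0↔0): L: 0 → 0, ΔL = +0 — ✗.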